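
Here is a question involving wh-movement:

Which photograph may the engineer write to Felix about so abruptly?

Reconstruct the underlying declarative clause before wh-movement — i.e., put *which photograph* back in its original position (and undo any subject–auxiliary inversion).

'which photograph' functions as the object of the preposition 'about'. Fronting leaves a gap immediately after 'about':
Which photograph may the engineer write to Felix about ___ so abruptly?

The engineer may write to Felix about which photograph so abruptly.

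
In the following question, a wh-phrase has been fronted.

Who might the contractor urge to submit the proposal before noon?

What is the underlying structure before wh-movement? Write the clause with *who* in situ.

The contractor might urge who to submit the proposal before noon.

'who' functions as the direct object of 'urge'. Fronting leaves a gap immediately after 'urge':
Who might the contractor urge ___ to submit the proposal before noon?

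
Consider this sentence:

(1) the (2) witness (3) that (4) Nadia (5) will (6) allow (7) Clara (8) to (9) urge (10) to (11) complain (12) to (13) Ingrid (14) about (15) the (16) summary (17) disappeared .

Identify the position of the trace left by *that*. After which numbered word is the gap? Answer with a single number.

9

'that' is the direct object of 'urge'. Fronting leaves a gap immediately after 'urge':
The witness that Nadia will allow Clara to urge ___ to complain to Ingrid about the summary disappeared.
'urge' is word 9.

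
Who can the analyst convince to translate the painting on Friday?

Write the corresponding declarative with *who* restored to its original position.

The filler 'who' is interpreted as the direct object of 'convince'. Fronting leaves a gap immediately after 'convince':
Who can the analyst convince ___ to translate the painting on Friday?

The analyst can convince who to translate the painting on Friday.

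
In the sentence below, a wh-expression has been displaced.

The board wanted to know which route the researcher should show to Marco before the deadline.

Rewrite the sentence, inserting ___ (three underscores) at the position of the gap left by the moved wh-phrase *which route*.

The board wanted to know which route the researcher should show ___ to Marco before the deadline.

Underlying clause: The researcher should show which route to Marco before the deadline.
'which route' is the direct object of 'show'. The gap is right after 'show'.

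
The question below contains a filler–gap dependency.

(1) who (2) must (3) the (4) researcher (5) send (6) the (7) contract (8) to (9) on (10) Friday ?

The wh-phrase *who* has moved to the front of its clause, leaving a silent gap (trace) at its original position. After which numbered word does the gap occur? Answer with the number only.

8

In situ: The researcher must send the contract to who on Friday.
'who' functions as the object of the preposition 'to' (recipient of 'send'). Fronting leaves a gap immediately after 'to':
Who must the researcher send the contract to ___ on Friday?
'to' is word 8.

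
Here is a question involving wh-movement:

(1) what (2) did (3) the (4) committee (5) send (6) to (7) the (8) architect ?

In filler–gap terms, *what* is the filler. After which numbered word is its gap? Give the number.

Pre-movement form: The committee did send what to the architect.
The filler 'what' is interpreted as the direct object of 'send'. Wh-movement fronts it, leaving a gap right after 'send':
What did the committee send ___ to the architect?
'send' is word 5.

5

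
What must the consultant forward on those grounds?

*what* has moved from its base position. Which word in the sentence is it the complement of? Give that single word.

In situ: The consultant must forward what on those grounds.
'what' is the direct object of 'forward'. Wh-movement fronts it, leaving a gap right after 'forward':
What must the consultant forward ___ on those grounds?

forward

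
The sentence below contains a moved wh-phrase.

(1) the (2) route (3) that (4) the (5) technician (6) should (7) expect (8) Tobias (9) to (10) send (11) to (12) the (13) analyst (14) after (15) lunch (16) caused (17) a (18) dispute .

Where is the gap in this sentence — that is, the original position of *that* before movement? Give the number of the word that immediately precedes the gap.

'that' is the direct object of 'send'. It moves to the left edge, and the trace sits right after 'send':
The route that the technician should expect Tobias to send ___ to the analyst after lunch caused a dispute.
'send' is word 10.

10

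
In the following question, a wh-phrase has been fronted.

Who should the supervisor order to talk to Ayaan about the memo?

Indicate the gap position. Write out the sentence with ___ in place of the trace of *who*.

Pre-movement form: The supervisor should order who to talk to Ayaan about the memo.
'who' is the direct object of 'order'. The gap is right after 'order'.

Who should the supervisor order ___ to talk to Ayaan about the memo?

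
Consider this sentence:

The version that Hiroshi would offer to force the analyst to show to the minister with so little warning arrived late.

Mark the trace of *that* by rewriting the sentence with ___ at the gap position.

'that' is the direct object of 'show'. The gap is right after 'show'.

The version that Hiroshi would offer to force the analyst to show ___ to the minister with so little warning arrived late.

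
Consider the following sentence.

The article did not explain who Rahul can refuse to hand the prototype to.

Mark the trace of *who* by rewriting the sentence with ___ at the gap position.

The article did not explain who Rahul can refuse to hand the prototype to ___.

Underlying clause: Rahul can refuse to hand the prototype to who.
'who' is the object of the preposition 'to' (recipient of 'hand'). The gap is right after 'to'.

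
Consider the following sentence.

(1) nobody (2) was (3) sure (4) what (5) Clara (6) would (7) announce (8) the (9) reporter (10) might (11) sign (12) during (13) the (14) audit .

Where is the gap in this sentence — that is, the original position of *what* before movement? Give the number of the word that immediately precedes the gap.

Underlying clause: Clara would announce the reporter might sign what during the audit.
The filler 'what' is interpreted as the direct object of 'sign'. It moves to the left edge, and the trace sits right after 'sign':
Nobody was sure what Clara would announce the reporter might sign ___ during the audit.
'sign' is word 11.

11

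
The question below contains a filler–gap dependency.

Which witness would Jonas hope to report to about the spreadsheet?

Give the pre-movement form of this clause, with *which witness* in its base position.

'which witness' is the object of the preposition 'to'. Fronting leaves a gap immediately after 'to':
Which witness would Jonas hope to report to ___ about the spreadsheet?

Jonas would hope to report to which witness about the spreadsheet.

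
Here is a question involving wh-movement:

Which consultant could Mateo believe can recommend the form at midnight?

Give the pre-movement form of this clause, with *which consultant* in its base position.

Mateo could believe which consultant can recommend the form at midnight.

'which consultant' is the subject of the clause embedded under 'believe'. It moves to the left edge, and the trace sits right after 'believe':
Which consultant could Mateo believe ___ can recommend the form at midnight?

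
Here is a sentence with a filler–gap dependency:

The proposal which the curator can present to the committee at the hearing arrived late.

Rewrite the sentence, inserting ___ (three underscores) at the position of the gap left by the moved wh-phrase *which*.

The proposal which the curator can present ___ to the committee at the hearing arrived late.

'which' functions as the direct object of 'present'. The gap is right after 'present'.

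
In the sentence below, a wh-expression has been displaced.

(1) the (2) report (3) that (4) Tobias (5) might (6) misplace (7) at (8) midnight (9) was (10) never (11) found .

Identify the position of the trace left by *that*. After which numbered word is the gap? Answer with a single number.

The filler 'that' is interpreted as the direct object of 'misplace'. Wh-movement fronts it, leaving a gap right after 'misplace':
The report that Tobias might misplace ___ at midnight was never found.
'misplace' is word 6.

6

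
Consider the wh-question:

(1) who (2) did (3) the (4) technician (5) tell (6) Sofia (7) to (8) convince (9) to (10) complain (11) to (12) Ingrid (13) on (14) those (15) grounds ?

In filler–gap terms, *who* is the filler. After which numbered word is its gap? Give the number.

In situ: The technician did tell Sofia to convince who to complain to Ingrid on those grounds.
'who' is the direct object of 'convince'. Wh-movement fronts it, leaving a gap right after 'convince':
Who did the technician tell Sofia to convince ___ to complain to Ingrid on those grounds?
'convince' is word 8.

8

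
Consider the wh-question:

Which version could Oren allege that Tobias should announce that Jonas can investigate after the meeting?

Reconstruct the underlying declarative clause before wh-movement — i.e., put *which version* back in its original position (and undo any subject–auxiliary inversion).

'which version' functions as the direct object of 'investigate'. It moves to the left edge, and the trace sits right after 'investigate':
Which version could Oren allege that Tobias should announce that Jonas can investigate ___ after the meeting?

Oren could allege that Tobias should announce that Jonas can investigate which version after the meeting.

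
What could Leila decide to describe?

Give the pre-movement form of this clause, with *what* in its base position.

The filler 'what' is interpreted as the direct object of 'describe'. It moves to the left edge, and the trace sits right after 'describe':
What could Leila decide to describe ___?

Leila could decide to describe what.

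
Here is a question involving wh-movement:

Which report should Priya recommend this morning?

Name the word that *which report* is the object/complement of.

recommend

In situ: Priya should recommend which report this morning.
'which report' is the direct object of 'recommend'. Wh-movement fronts it, leaving a gap right after 'recommend':
Which report should Priya recommend ___ this morning?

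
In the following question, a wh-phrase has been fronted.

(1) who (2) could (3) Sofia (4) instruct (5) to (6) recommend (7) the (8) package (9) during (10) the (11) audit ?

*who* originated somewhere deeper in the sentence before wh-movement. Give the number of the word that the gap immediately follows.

In situ: Sofia could instruct who to recommend the package during the audit.
The filler 'who' is interpreted as the direct object of 'instruct'. Fronting leaves a gap immediately after 'instruct':
Who could Sofia instruct ___ to recommend the package during the audit?
'instruct' is word 4.

4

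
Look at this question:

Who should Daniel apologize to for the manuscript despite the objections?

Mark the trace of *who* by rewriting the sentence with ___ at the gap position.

Who should Daniel apologize to ___ for the manuscript despite the objections?

Before movement: Daniel should apologize to who for the manuscript despite the objections.
'who' functions as the object of the preposition 'to'. The gap is right after 'to'.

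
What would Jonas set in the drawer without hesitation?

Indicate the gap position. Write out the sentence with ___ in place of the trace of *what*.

What would Jonas set ___ in the drawer without hesitation?

Underlying clause: Jonas would set what in the drawer without hesitation.
'what' functions as the direct object of 'set'. The gap is right after 'set'.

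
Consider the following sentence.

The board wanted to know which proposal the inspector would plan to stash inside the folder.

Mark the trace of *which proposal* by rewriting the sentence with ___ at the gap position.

The board wanted to know which proposal the inspector would plan to stash ___ inside the folder.

In situ: The inspector would plan to stash which proposal inside the folder.
'which proposal' is the direct object of 'stash'. The gap is right after 'stash'.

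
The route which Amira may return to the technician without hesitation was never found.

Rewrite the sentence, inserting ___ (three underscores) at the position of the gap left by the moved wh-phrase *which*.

'which' functions as the direct object of 'return'. The gap is right after 'return'.

The route which Amira may return ___ to the technician without hesitation was never found.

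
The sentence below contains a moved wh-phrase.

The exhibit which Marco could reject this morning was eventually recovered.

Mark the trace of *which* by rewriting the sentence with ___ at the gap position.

The exhibit which Marco could reject ___ this morning was eventually recovered.

'which' is the direct object of 'reject'. The gap is right after 'reject'.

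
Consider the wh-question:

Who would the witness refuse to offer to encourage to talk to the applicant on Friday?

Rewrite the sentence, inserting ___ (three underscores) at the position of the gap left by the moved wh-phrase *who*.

Pre-movement form: The witness would refuse to offer to encourage who to talk to the applicant on Friday.
'who' functions as the direct object of 'encourage'. The gap is right after 'encourage'.

Who would the witness refuse to offer to encourage ___ to talk to the applicant on Friday?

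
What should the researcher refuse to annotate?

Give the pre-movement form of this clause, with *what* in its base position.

The filler 'what' is interpreted as the direct object of 'annotate'. Wh-movement fronts it, leaving a gap right after 'annotate':
What should the researcher refuse to annotate ___?

The researcher should refuse to annotate what.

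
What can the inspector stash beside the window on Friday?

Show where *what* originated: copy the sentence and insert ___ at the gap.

What can the inspector stash ___ beside the window on Friday?

Underlying clause: The inspector can stash what beside the window on Friday.
'what' is the direct object of 'stash'. The gap is right after 'stash'.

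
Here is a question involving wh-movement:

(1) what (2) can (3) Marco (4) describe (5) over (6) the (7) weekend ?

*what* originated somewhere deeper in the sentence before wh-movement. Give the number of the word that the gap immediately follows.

4

In situ: Marco can describe what over the weekend.
'what' functions as the direct object of 'describe'. It moves to the left edge, and the trace sits right after 'describe':
What can Marco describe ___ over the weekend?
'describe' is word 4.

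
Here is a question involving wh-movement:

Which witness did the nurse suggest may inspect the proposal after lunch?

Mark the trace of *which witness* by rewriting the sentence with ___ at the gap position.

Which witness did the nurse suggest ___ may inspect the proposal after lunch?

Pre-movement form: The nurse did suggest which witness may inspect the proposal after lunch.
The filler 'which witness' is interpreted as the subject of the clause embedded under 'suggest'. The gap is right after 'suggest'.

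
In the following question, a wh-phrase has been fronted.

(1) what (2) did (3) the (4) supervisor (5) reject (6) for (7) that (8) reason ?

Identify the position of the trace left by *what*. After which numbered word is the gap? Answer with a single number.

5

Underlying clause: The supervisor did reject what for that reason.
'what' is the direct object of 'reject'. Wh-movement fronts it, leaving a gap right after 'reject':
What did the supervisor reject ___ for that reason?
'reject' is word 5.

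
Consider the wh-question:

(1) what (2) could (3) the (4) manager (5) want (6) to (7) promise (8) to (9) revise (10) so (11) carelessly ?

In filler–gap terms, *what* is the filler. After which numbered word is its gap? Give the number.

9

Before movement: The manager could want to promise to revise what so carelessly.
'what' is the direct object of 'revise'. It moves to the left edge, and the trace sits right after 'revise':
What could the manager want to promise to revise ___ so carelessly?
'revise' is word 9.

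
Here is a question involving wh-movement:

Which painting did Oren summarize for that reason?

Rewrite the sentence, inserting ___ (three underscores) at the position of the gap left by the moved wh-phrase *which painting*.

Before movement: Oren did summarize which painting for that reason.
The filler 'which painting' is interpreted as the direct object of 'summarize'. The gap is right after 'summarize'.

Which painting did Oren summarize ___ for that reason?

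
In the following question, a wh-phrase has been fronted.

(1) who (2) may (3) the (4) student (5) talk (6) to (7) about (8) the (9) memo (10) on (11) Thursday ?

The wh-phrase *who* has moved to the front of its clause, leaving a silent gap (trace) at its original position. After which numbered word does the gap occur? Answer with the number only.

In situ: The student may talk to who about the memo on Thursday.
The filler 'who' is interpreted as the object of the preposition 'to'. It moves to the left edge, and the trace sits right after 'to':
Who may the student talk to ___ about the memo on Thursday?
'to' is word 6.

6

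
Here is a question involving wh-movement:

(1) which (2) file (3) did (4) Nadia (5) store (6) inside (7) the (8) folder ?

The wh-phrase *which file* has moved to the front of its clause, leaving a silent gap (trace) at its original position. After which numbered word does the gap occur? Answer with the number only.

In situ: Nadia did store which file inside the folder.
'which file' is the direct object of 'store'. Wh-movement fronts it, leaving a gap right after 'store':
Which file did Nadia store ___ inside the folder?
'store' is word 5.

5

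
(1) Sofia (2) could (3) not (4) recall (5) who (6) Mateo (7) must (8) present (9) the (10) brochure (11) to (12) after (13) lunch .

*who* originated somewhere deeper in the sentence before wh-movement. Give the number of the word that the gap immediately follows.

11

Pre-movement form: Mateo must present the brochure to who after lunch.
'who' is the object of the preposition 'to' (recipient of 'present'). It moves to the left edge, and the trace sits right after 'to':
Sofia could not recall who Mateo must present the brochure to ___ after lunch.
'to' is word 11.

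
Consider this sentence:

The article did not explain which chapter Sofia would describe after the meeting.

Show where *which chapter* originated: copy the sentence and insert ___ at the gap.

The article did not explain which chapter Sofia would describe ___ after the meeting.

Pre-movement form: Sofia would describe which chapter after the meeting.
'which chapter' is the direct object of 'describe'. The gap is right after 'describe'.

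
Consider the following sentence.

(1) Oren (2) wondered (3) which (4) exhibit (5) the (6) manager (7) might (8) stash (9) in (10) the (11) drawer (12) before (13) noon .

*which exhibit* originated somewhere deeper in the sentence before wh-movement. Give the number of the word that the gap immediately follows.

8

Underlying clause: The manager might stash which exhibit in the drawer before noon.
'which exhibit' is the direct object of 'stash'. Wh-movement fronts it, leaving a gap right after 'stash':
Oren wondered which exhibit the manager might stash ___ in the drawer before noon.
'stash' is word 8.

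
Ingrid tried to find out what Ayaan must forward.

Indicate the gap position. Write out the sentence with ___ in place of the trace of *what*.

Ingrid tried to find out what Ayaan must forward ___.

Pre-movement form: Ayaan must forward what.
'what' functions as the direct object of 'forward'. The gap is right after 'forward'.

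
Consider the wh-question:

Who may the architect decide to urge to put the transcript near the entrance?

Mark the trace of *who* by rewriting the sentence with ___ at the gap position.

Who may the architect decide to urge ___ to put the transcript near the entrance?

In situ: The architect may decide to urge who to put the transcript near the entrance.
The filler 'who' is interpreted as the direct object of 'urge'. The gap is right after 'urge'.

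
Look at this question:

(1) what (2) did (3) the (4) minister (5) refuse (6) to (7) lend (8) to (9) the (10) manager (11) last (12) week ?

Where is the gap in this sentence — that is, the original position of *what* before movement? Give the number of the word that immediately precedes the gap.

7

Before movement: The minister did refuse to lend what to the manager last week.
The filler 'what' is interpreted as the direct object of 'lend'. Fronting leaves a gap immediately after 'lend':
What did the minister refuse to lend ___ to the manager last week?
'lend' is word 7.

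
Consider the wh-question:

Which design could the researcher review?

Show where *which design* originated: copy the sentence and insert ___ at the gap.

Which design could the researcher review ___?

In situ: The researcher could review which design.
'which design' is the direct object of 'review'. The gap is right after 'review'.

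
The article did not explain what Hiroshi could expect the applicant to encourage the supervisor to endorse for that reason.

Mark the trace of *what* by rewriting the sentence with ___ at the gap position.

Before movement: Hiroshi could expect the applicant to encourage the supervisor to endorse what for that reason.
The filler 'what' is interpreted as the direct object of 'endorse'. The gap is right after 'endorse'.

The article did not explain what Hiroshi could expect the applicant to encourage the supervisor to endorse ___ for that reason.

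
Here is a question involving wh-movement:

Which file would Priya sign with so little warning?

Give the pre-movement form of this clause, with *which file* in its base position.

Priya would sign which file with so little warning.

'which file' is the direct object of 'sign'. It moves to the left edge, and the trace sits right after 'sign':
Which file would Priya sign ___ with so little warning?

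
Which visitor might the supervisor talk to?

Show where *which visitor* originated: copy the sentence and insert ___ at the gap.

Which visitor might the supervisor talk to ___?

Pre-movement form: The supervisor might talk to which visitor.
'which visitor' functions as the object of the preposition 'to'. The gap is right after 'to'.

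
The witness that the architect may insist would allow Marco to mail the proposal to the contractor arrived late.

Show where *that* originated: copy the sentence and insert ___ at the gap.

The witness that the architect may insist ___ would allow Marco to mail the proposal to the contractor arrived late.

'that' is the subject of the clause embedded under 'insist'. The gap is right after 'insist'.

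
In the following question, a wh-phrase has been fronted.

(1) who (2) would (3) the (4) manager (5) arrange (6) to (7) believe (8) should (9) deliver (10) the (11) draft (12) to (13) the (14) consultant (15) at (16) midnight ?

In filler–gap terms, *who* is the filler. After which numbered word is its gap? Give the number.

7

Pre-movement form: The manager would arrange to believe who should deliver the draft to the consultant at midnight.
'who' is the subject of the clause embedded under 'believe'. It moves to the left edge, and the trace sits right after 'believe':
Who would the manager arrange to believe ___ should deliver the draft to the consultant at midnight?
'believe' is word 7.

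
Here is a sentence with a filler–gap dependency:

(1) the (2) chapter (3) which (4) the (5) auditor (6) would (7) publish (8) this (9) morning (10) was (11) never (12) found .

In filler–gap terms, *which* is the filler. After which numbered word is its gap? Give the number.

7

The filler 'which' is interpreted as the direct object of 'publish'. Wh-movement fronts it, leaving a gap right after 'publish':
The chapter which the auditor would publish ___ this morning was never found.
'publish' is word 7.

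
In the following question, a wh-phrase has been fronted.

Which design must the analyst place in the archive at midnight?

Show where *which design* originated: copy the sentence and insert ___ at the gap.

Which design must the analyst place ___ in the archive at midnight?

In situ: The analyst must place which design in the archive at midnight.
'which design' is the direct object of 'place'. The gap is right after 'place'.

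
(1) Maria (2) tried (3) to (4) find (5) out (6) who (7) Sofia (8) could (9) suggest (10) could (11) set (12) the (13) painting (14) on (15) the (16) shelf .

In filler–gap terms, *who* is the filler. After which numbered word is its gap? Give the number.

9

In situ: Sofia could suggest who could set the painting on the shelf.
'who' is the subject of the clause embedded under 'suggest'. It moves to the left edge, and the trace sits right after 'suggest':
Maria tried to find out who Sofia could suggest ___ could set the painting on the shelf.
'suggest' is word 9.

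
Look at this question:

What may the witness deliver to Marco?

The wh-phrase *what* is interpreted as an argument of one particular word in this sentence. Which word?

Pre-movement form: The witness may deliver what to Marco.
The filler 'what' is interpreted as the direct object of 'deliver'. Wh-movement fronts it, leaving a gap right after 'deliver':
What may the witness deliver ___ to Marco?

deliver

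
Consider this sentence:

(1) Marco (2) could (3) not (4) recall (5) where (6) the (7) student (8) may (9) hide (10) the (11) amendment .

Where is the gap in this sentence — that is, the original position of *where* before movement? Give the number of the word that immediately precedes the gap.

11

Before movement: The student may hide the amendment where.
'where' functions as the locative complement of 'hide'. It moves to the left edge, and the trace sits right after 'amendment':
Marco could not recall where the student may hide the amendment ___.
'amendment' is word 11.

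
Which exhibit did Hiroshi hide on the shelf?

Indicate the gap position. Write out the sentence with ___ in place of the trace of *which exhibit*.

Pre-movement form: Hiroshi did hide which exhibit on the shelf.
'which exhibit' is the direct object of 'hide'. The gap is right after 'hide'.

Which exhibit did Hiroshi hide ___ on the shelf?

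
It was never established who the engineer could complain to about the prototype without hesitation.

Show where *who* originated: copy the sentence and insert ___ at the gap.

Pre-movement form: The engineer could complain to who about the prototype without hesitation.
'who' is the object of the preposition 'to'. The gap is right after 'to'.

It was never established who the engineer could complain to ___ about the prototype without hesitation.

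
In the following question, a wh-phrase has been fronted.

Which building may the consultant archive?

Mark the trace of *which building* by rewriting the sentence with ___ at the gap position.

Which building may the consultant archive ___?

Before movement: The consultant may archive which building.
'which building' is the direct object of 'archive'. The gap is right after 'archive'.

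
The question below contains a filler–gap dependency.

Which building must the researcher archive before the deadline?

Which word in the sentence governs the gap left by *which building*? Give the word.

archive

Underlying clause: The researcher must archive which building before the deadline.
'which building' functions as the direct object of 'archive'. It moves to the left edge, and the trace sits right after 'archive':
Which building must the researcher archive ___ before the deadline?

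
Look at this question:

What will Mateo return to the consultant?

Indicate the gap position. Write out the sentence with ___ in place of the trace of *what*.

What will Mateo return ___ to the consultant?

In situ: Mateo will return what to the consultant.
'what' is the direct object of 'return'. The gap is right after 'return'.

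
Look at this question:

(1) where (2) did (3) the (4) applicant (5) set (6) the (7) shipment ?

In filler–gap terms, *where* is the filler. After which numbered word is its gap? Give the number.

Pre-movement form: The applicant did set the shipment where.
'where' functions as the locative complement of 'set'. Fronting leaves a gap immediately after 'shipment':
Where did the applicant set the shipment ___?
'shipment' is word 7.

7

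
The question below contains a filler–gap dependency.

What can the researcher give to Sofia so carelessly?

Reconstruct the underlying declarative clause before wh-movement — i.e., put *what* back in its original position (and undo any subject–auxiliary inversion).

The researcher can give what to Sofia so carelessly.

'what' is the direct object of 'give'. Wh-movement fronts it, leaving a gap right after 'give':
What can the researcher give ___ to Sofia so carelessly?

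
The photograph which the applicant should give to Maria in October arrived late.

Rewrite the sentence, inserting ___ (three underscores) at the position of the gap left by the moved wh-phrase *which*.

'which' functions as the direct object of 'give'. The gap is right after 'give'.

The photograph which the applicant should give ___ to Maria in October arrived late.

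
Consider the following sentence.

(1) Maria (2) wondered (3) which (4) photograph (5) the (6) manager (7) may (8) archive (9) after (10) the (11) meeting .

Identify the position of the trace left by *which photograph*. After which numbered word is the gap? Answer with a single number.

In situ: The manager may archive which photograph after the meeting.
'which photograph' is the direct object of 'archive'. It moves to the left edge, and the trace sits right after 'archive':
Maria wondered which photograph the manager may archive ___ after the meeting.
'archive' is word 8.

8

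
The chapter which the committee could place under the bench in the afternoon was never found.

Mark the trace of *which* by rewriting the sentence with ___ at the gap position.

'which' functions as the direct object of 'place'. The gap is right after 'place'.

The chapter which the committee could place ___ under the bench in the afternoon was never found.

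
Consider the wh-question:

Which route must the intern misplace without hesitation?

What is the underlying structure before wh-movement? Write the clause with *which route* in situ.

The intern must misplace which route without hesitation.

The filler 'which route' is interpreted as the direct object of 'misplace'. Fronting leaves a gap immediately after 'misplace':
Which route must the intern misplace ___ without hesitation?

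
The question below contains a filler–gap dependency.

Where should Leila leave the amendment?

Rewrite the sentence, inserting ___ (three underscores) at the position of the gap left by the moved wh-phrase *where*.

Before movement: Leila should leave the amendment where.
'where' is the locative complement of 'leave'. The gap is right after 'amendment'.

Where should Leila leave the amendment ___?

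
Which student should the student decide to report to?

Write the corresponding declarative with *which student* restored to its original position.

'which student' functions as the object of the preposition 'to'. It moves to the left edge, and the trace sits right after 'to':
Which student should the student decide to report to ___?

The student should decide to report to which student.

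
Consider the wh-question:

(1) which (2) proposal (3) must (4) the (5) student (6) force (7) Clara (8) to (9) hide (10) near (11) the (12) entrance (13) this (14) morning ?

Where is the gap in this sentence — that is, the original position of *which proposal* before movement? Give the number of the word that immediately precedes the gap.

9

In situ: The student must force Clara to hide which proposal near the entrance this morning.
'which proposal' functions as the direct object of 'hide'. Fronting leaves a gap immediately after 'hide':
Which proposal must the student force Clara to hide ___ near the entrance this morning?
'hide' is word 9.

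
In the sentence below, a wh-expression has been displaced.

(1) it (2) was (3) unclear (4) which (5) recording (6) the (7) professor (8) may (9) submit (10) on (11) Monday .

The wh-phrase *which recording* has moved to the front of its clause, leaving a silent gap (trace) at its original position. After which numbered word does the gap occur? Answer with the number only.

9

Underlying clause: The professor may submit which recording on Monday.
'which recording' functions as the direct object of 'submit'. Wh-movement fronts it, leaving a gap right after 'submit':
It was unclear which recording the professor may submit ___ on Monday.
'submit' is word 9.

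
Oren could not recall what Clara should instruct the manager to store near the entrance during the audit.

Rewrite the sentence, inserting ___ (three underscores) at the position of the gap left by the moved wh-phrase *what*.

In situ: Clara should instruct the manager to store what near the entrance during the audit.
'what' functions as the direct object of 'store'. The gap is right after 'store'.

Oren could not recall what Clara should instruct the manager to store ___ near the entrance during the audit.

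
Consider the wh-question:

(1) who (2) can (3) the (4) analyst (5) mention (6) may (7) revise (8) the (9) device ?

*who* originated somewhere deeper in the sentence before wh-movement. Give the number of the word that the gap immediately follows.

Before movement: The analyst can mention who may revise the device.
'who' is the subject of the clause embedded under 'mention'. It moves to the left edge, and the trace sits right after 'mention':
Who can the analyst mention ___ may revise the device?
'mention' is word 5.

5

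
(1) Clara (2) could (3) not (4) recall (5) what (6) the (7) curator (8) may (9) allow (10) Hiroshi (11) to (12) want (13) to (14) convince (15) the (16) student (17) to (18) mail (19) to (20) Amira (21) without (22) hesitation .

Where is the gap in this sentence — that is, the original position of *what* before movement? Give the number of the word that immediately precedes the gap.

18

In situ: The curator may allow Hiroshi to want to convince the student to mail what to Amira without hesitation.
The filler 'what' is interpreted as the direct object of 'mail'. It moves to the left edge, and the trace sits right after 'mail':
Clara could not recall what the curator may allow Hiroshi to want to convince the student to mail ___ to Amira without hesitation.
'mail' is word 18.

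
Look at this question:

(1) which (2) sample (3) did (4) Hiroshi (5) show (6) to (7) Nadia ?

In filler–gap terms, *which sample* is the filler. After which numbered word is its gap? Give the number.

5

In situ: Hiroshi did show which sample to Nadia.
'which sample' is the direct object of 'show'. Wh-movement fronts it, leaving a gap right after 'show':
Which sample did Hiroshi show ___ to Nadia?
'show' is word 5.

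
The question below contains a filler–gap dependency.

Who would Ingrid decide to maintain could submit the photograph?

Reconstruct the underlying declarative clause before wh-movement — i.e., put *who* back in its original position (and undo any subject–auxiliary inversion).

The filler 'who' is interpreted as the subject of the clause embedded under 'maintain'. Fronting leaves a gap immediately after 'maintain':
Who would Ingrid decide to maintain ___ could submit the photograph?

Ingrid would decide to maintain who could submit the photograph.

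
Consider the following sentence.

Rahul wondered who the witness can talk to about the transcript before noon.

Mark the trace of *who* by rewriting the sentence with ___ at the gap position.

Rahul wondered who the witness can talk to ___ about the transcript before noon.

Before movement: The witness can talk to who about the transcript before noon.
The filler 'who' is interpreted as the object of the preposition 'to'. The gap is right after 'to'.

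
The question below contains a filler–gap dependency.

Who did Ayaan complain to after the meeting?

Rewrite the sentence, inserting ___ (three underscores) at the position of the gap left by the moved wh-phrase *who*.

Underlying clause: Ayaan did complain to who after the meeting.
'who' functions as the object of the preposition 'to'. The gap is right after 'to'.

Who did Ayaan complain to ___ after the meeting?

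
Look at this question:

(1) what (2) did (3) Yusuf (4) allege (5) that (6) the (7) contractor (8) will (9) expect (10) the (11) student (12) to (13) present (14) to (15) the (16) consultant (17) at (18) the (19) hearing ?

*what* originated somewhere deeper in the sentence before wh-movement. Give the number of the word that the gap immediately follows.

In situ: Yusuf did allege that the contractor will expect the student to present what to the consultant at the hearing.
'what' functions as the direct object of 'present'. It moves to the left edge, and the trace sits right after 'present':
What did Yusuf allege that the contractor will expect the student to present ___ to the consultant at the hearing?
'present' is word 13.

13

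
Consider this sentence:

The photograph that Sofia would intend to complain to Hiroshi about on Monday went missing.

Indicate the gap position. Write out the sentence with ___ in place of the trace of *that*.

The photograph that Sofia would intend to complain to Hiroshi about ___ on Monday went missing.

The filler 'that' is interpreted as the object of the preposition 'about'. The gap is right after 'about'.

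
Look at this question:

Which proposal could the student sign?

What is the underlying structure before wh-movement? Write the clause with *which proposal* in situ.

'which proposal' is the direct object of 'sign'. It moves to the left edge, and the trace sits right after 'sign':
Which proposal could the student sign ___?

The student could sign which proposal.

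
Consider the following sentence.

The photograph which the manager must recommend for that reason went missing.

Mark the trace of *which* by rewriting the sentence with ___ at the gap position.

The photograph which the manager must recommend ___ for that reason went missing.

'which' functions as the direct object of 'recommend'. The gap is right after 'recommend'.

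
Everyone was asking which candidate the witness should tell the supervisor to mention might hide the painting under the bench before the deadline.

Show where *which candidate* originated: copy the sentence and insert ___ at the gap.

Everyone was asking which candidate the witness should tell the supervisor to mention ___ might hide the painting under the bench before the deadline.

In situ: The witness should tell the supervisor to mention which candidate might hide the painting under the bench before the deadline.
The filler 'which candidate' is interpreted as the subject of the clause embedded under 'mention'. The gap is right after 'mention'.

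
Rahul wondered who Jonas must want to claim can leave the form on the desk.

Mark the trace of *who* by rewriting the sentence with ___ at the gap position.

In situ: Jonas must want to claim who can leave the form on the desk.
'who' functions as the subject of the clause embedded under 'claim'. The gap is right after 'claim'.

Rahul wondered who Jonas must want to claim ___ can leave the form on the desk.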